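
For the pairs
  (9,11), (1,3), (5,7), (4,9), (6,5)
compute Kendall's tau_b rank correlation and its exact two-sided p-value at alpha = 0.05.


Step 1: Enumerate the 10 unordered pairs (i,j) with i<j and classify each by sign(x_j-x_i) * sign(y_j-y_i).
  (1,2):dx=-8,dy=-8->C; (1,3):dx=-4,dy=-4->C; (1,4):dx=-5,dy=-2->C; (1,5):dx=-3,dy=-6->C
  (2,3):dx=+4,dy=+4->C; (2,4):dx=+3,dy=+6->C; (2,5):dx=+5,dy=+2->C; (3,4):dx=-1,dy=+2->D
  (3,5):dx=+1,dy=-2->D; (4,5):dx=+2,dy=-4->D
Step 2: C = 7, D = 3, total pairs = 10.
Step 3: tau = (C - D)/(n(n-1)/2) = (7 - 3)/10 = 0.400000.
Step 4: Exact two-sided p-value (enumerate n! = 120 permutations of y under H0): p = 0.483333.
Step 5: alpha = 0.05. fail to reject H0.

tau_b = 0.4000 (C=7, D=3), p = 0.483333, fail to reject H0.


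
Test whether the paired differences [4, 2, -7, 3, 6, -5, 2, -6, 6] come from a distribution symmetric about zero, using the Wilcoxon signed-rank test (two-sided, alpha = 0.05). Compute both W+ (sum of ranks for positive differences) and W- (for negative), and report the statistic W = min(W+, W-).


Step 1: Drop any zero differences (none here) and take |d_i|.
|d| = [4, 2, 7, 3, 6, 5, 2, 6, 6]
Step 2: Midrank |d_i| (ties get averaged ranks).
ranks: |4|->4, |2|->1.5, |7|->9, |3|->3, |6|->7, |5|->5, |2|->1.5, |6|->7, |6|->7
Step 3: Attach original signs; sum ranks with positive sign and with negative sign.
W+ = 4 + 1.5 + 3 + 7 + 1.5 + 7 = 24
W- = 9 + 5 + 7 = 21
(Check: W+ + W- = 45 should equal n(n+1)/2 = 45.)
Step 4: Test statistic W = min(W+, W-) = 21.
Step 5: Ties in |d|, so use the tie-corrected normal approximation.
        E[W] = n(n+1)/4 = 9*10/4 = 22.5.
        Tie groups: |d|=2 (t=2), |d|=6 (t=3); sum(t^3 - t) = 30.
        Var[W] = n(n+1)(2n+1)/24 - sum(t^3-t)/48 = 1710/24 - 30/48 = 70.625.
        z = (W - E[W]) / sqrt(Var[W]) = (21 - 22.5) / 8.4039 = -0.1785.
        Two-sided p = 2*Phi(z) = 0.858339.
Step 6: alpha = 0.05. fail to reject H0.

W+ = 24, W- = 21, W = min = 21, p = 0.858339, fail to reject H0.


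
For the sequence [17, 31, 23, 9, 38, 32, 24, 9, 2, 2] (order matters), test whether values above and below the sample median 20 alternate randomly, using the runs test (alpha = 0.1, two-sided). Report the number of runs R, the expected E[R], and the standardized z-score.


Step 1: Compute median = 20; label A = above, B = below.
Labels in order: BAABAAABBB  (n_A = 5, n_B = 5)
Step 2: Count runs R = 5.
Step 3: Under H0 (random ordering), E[R] = 2*n_A*n_B/(n_A+n_B) + 1 = 2*5*5/10 + 1 = 6.0000.
        Var[R] = 2*n_A*n_B*(2*n_A*n_B - n_A - n_B) / ((n_A+n_B)^2 * (n_A+n_B-1)) = 2000/900 = 2.2222.
        SD[R] = 1.4907.
Step 4: Continuity-corrected z = (R + 0.5 - E[R]) / SD[R] = (5 + 0.5 - 6.0000) / 1.4907 = -0.3354.
Step 5: Two-sided p-value via normal approximation = 2*(1 - Phi(|z|)) = 0.737316.
Step 6: alpha = 0.1. fail to reject H0.

R = 5, z = -0.3354, p = 0.737316, fail to reject H0.


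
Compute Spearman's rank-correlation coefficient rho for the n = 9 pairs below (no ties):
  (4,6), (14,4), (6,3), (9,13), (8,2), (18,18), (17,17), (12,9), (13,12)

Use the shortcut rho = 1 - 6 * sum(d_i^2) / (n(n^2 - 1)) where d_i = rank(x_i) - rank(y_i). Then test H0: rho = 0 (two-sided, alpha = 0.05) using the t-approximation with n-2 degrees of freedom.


Step 1: Rank x and y separately (midranks; no ties here).
rank(x): 4->1, 14->7, 6->2, 9->4, 8->3, 18->9, 17->8, 12->5, 13->6
rank(y): 6->4, 4->3, 3->2, 13->7, 2->1, 18->9, 17->8, 9->5, 12->6
Step 2: d_i = R_x(i) - R_y(i); compute d_i^2.
  (1-4)^2=9, (7-3)^2=16, (2-2)^2=0, (4-7)^2=9, (3-1)^2=4, (9-9)^2=0, (8-8)^2=0, (5-5)^2=0, (6-6)^2=0
sum(d^2) = 38.
Step 3: rho = 1 - 6*38 / (9*(9^2 - 1)) = 1 - 228/720 = 0.683333.
Step 4: Under H0, t = rho * sqrt((n-2)/(1-rho^2)) = 2.4763 ~ t(7).
Step 5: Two-sided p-value from the t-distribution with 7 df = 0.042442.
Step 6: alpha = 0.05. reject H0.

rho = 0.6833, p = 0.042442, reject H0 at alpha = 0.05.


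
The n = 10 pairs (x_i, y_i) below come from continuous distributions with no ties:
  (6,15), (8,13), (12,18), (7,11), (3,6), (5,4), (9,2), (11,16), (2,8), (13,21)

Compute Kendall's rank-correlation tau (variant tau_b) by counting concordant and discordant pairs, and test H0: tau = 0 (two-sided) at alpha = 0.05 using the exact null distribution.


Step 1: Enumerate the 45 unordered pairs (i,j) with i<j and classify each by sign(x_j-x_i) * sign(y_j-y_i).
  (1,2):dx=+2,dy=-2->D; (1,3):dx=+6,dy=+3->C; (1,4):dx=+1,dy=-4->D; (1,5):dx=-3,dy=-9->C
  (1,6):dx=-1,dy=-11->C; (1,7):dx=+3,dy=-13->D; (1,8):dx=+5,dy=+1->C; (1,9):dx=-4,dy=-7->C
  (1,10):dx=+7,dy=+6->C; (2,3):dx=+4,dy=+5->C; (2,4):dx=-1,dy=-2->C; (2,5):dx=-5,dy=-7->C
  (2,6):dx=-3,dy=-9->C; (2,7):dx=+1,dy=-11->D; (2,8):dx=+3,dy=+3->C; (2,9):dx=-6,dy=-5->C
  (2,10):dx=+5,dy=+8->C; (3,4):dx=-5,dy=-7->C; (3,5):dx=-9,dy=-12->C; (3,6):dx=-7,dy=-14->C
  (3,7):dx=-3,dy=-16->C; (3,8):dx=-1,dy=-2->C; (3,9):dx=-10,dy=-10->C; (3,10):dx=+1,dy=+3->C
  (4,5):dx=-4,dy=-5->C; (4,6):dx=-2,dy=-7->C; (4,7):dx=+2,dy=-9->D; (4,8):dx=+4,dy=+5->C
  (4,9):dx=-5,dy=-3->C; (4,10):dx=+6,dy=+10->C; (5,6):dx=+2,dy=-2->D; (5,7):dx=+6,dy=-4->D
  (5,8):dx=+8,dy=+10->C; (5,9):dx=-1,dy=+2->D; (5,10):dx=+10,dy=+15->C; (6,7):dx=+4,dy=-2->D
  (6,8):dx=+6,dy=+12->C; (6,9):dx=-3,dy=+4->D; (6,10):dx=+8,dy=+17->C; (7,8):dx=+2,dy=+14->C
  (7,9):dx=-7,dy=+6->D; (7,10):dx=+4,dy=+19->C; (8,9):dx=-9,dy=-8->C; (8,10):dx=+2,dy=+5->C
  (9,10):dx=+11,dy=+13->C
Step 2: C = 34, D = 11, total pairs = 45.
Step 3: tau = (C - D)/(n(n-1)/2) = (34 - 11)/45 = 0.511111.
Step 4: Exact two-sided p-value (enumerate n! = 3628800 permutations of y under H0): p = 0.046623.
Step 5: alpha = 0.05. reject H0.

tau_b = 0.5111 (C=34, D=11), p = 0.046623, reject H0.


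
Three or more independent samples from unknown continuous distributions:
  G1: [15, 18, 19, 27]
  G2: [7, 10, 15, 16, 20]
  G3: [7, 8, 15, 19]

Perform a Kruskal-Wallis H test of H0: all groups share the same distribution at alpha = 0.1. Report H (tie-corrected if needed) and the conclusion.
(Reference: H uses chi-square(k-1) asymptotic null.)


Step 1: Combine all N = 13 observations and assign midranks.
sorted (value, group, rank): (7,G2,1.5), (7,G3,1.5), (8,G3,3), (10,G2,4), (15,G1,6), (15,G2,6), (15,G3,6), (16,G2,8), (18,G1,9), (19,G1,10.5), (19,G3,10.5), (20,G2,12), (27,G1,13)
Step 2: Sum ranks within each group.
R_1 = 38.5 (n_1 = 4)
R_2 = 31.5 (n_2 = 5)
R_3 = 21 (n_3 = 4)
Step 3: H = 12/(N(N+1)) * sum(R_i^2/n_i) - 3(N+1)
     = 12/(13*14) * (38.5^2/4 + 31.5^2/5 + 21^2/4) - 3*14
     = 0.065934 * 679.263 - 42
     = 2.786538.
Step 4: Ties present; correction factor C = 1 - 36/(13^3 - 13) = 0.983516. Corrected H = 2.786538 / 0.983516 = 2.833240.
Step 5: Under H0, H ~ chi^2(2); p-value = 0.242532.
Step 6: alpha = 0.1. fail to reject H0.

H = 2.8332, df = 2, p = 0.242532, fail to reject H0.


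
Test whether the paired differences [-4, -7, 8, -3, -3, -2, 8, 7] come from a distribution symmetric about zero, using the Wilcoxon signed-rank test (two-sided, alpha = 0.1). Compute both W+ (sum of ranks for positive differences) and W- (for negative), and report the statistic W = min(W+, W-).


Step 1: Drop any zero differences (none here) and take |d_i|.
|d| = [4, 7, 8, 3, 3, 2, 8, 7]
Step 2: Midrank |d_i| (ties get averaged ranks).
ranks: |4|->4, |7|->5.5, |8|->7.5, |3|->2.5, |3|->2.5, |2|->1, |8|->7.5, |7|->5.5
Step 3: Attach original signs; sum ranks with positive sign and with negative sign.
W+ = 7.5 + 7.5 + 5.5 = 20.5
W- = 4 + 5.5 + 2.5 + 2.5 + 1 = 15.5
(Check: W+ + W- = 36 should equal n(n+1)/2 = 36.)
Step 4: Test statistic W = min(W+, W-) = 15.5.
Step 5: Ties in |d|, so use the tie-corrected normal approximation.
        E[W] = n(n+1)/4 = 8*9/4 = 18.
        Tie groups: |d|=3 (t=2), |d|=7 (t=2), |d|=8 (t=2); sum(t^3 - t) = 18.
        Var[W] = n(n+1)(2n+1)/24 - sum(t^3-t)/48 = 1224/24 - 18/48 = 50.625.
        z = (W - E[W]) / sqrt(Var[W]) = (15.5 - 18) / 7.1151 = -0.3514.
        Two-sided p = 2*Phi(z) = 0.725315.
Step 6: alpha = 0.1. fail to reject H0.

W+ = 20.5, W- = 15.5, W = min = 15.5, p = 0.725315, fail to reject H0.


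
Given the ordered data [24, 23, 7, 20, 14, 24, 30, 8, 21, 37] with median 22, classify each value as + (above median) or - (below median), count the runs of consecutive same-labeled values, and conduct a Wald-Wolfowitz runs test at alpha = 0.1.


Step 1: Compute median = 22; label A = above, B = below.
Labels in order: AABBBAABBA  (n_A = 5, n_B = 5)
Step 2: Count runs R = 5.
Step 3: Under H0 (random ordering), E[R] = 2*n_A*n_B/(n_A+n_B) + 1 = 2*5*5/10 + 1 = 6.0000.
        Var[R] = 2*n_A*n_B*(2*n_A*n_B - n_A - n_B) / ((n_A+n_B)^2 * (n_A+n_B-1)) = 2000/900 = 2.2222.
        SD[R] = 1.4907.
Step 4: Continuity-corrected z = (R + 0.5 - E[R]) / SD[R] = (5 + 0.5 - 6.0000) / 1.4907 = -0.3354.
Step 5: Two-sided p-value via normal approximation = 2*(1 - Phi(|z|)) = 0.737316.
Step 6: alpha = 0.1. fail to reject H0.

R = 5, z = -0.3354, p = 0.737316, fail to reject H0.


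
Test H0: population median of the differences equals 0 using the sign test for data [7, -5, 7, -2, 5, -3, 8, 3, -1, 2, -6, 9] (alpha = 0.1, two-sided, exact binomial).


Step 1: Discard zero differences. Original n = 12; n_eff = number of nonzero differences = 12.
Nonzero differences (with sign): +7, -5, +7, -2, +5, -3, +8, +3, -1, +2, -6, +9
Step 2: Count signs: positive = 7, negative = 5.
Step 3: Under H0: P(positive) = 0.5, so the number of positives S ~ Bin(12, 0.5).
Step 4: Two-sided exact p-value = sum of Bin(12,0.5) probabilities at or below the observed probability = 0.774414.
Step 5: alpha = 0.1. fail to reject H0.

n_eff = 12, pos = 7, neg = 5, p = 0.774414, fail to reject H0.


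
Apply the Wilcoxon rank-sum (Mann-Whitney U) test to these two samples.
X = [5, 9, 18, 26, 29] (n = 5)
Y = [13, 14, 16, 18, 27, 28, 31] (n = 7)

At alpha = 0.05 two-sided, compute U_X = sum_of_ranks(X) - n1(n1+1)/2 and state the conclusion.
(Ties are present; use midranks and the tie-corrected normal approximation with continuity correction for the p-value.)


Step 1: Combine and sort all 12 observations; assign midranks.
sorted (value, group): (5,X), (9,X), (13,Y), (14,Y), (16,Y), (18,X), (18,Y), (26,X), (27,Y), (28,Y), (29,X), (31,Y)
ranks: 5->1, 9->2, 13->3, 14->4, 16->5, 18->6.5, 18->6.5, 26->8, 27->9, 28->10, 29->11, 31->12
Step 2: Rank sum for X: R1 = 1 + 2 + 6.5 + 8 + 11 = 28.5.
Step 3: U_X = R1 - n1(n1+1)/2 = 28.5 - 5*6/2 = 28.5 - 15 = 13.5.
       U_Y = n1*n2 - U_X = 35 - 13.5 = 21.5.
Step 4: Ties are present, so use the tie-corrected normal approximation (with continuity correction) for the p-value.
Step 5: p-value = 0.569088; compare to alpha = 0.05. fail to reject H0.

U_X = 13.5, p = 0.569088, fail to reject H0 at alpha = 0.05.


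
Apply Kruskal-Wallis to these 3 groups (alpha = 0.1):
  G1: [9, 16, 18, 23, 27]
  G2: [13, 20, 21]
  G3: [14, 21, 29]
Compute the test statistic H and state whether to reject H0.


Step 1: Combine all N = 11 observations and assign midranks.
sorted (value, group, rank): (9,G1,1), (13,G2,2), (14,G3,3), (16,G1,4), (18,G1,5), (20,G2,6), (21,G2,7.5), (21,G3,7.5), (23,G1,9), (27,G1,10), (29,G3,11)
Step 2: Sum ranks within each group.
R_1 = 29 (n_1 = 5)
R_2 = 15.5 (n_2 = 3)
R_3 = 21.5 (n_3 = 3)
Step 3: H = 12/(N(N+1)) * sum(R_i^2/n_i) - 3(N+1)
     = 12/(11*12) * (29^2/5 + 15.5^2/3 + 21.5^2/3) - 3*12
     = 0.090909 * 402.367 - 36
     = 0.578788.
Step 4: Ties present; correction factor C = 1 - 6/(11^3 - 11) = 0.995455. Corrected H = 0.578788 / 0.995455 = 0.581431.
Step 5: Under H0, H ~ chi^2(2); p-value = 0.747728.
Step 6: alpha = 0.1. fail to reject H0.

H = 0.5814, df = 2, p = 0.747728, fail to reject H0.


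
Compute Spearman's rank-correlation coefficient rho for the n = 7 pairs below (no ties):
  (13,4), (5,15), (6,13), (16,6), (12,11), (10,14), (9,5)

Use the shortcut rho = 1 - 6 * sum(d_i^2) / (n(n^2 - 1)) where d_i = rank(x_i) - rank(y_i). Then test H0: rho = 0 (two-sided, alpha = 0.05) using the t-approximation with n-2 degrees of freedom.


Step 1: Rank x and y separately (midranks; no ties here).
rank(x): 13->6, 5->1, 6->2, 16->7, 12->5, 10->4, 9->3
rank(y): 4->1, 15->7, 13->5, 6->3, 11->4, 14->6, 5->2
Step 2: d_i = R_x(i) - R_y(i); compute d_i^2.
  (6-1)^2=25, (1-7)^2=36, (2-5)^2=9, (7-3)^2=16, (5-4)^2=1, (4-6)^2=4, (3-2)^2=1
sum(d^2) = 92.
Step 3: rho = 1 - 6*92 / (7*(7^2 - 1)) = 1 - 552/336 = -0.642857.
Step 4: Under H0, t = rho * sqrt((n-2)/(1-rho^2)) = -1.8766 ~ t(5).
Step 5: Two-sided p-value from the t-distribution with 5 df = 0.119392.
Step 6: alpha = 0.05. fail to reject H0.

rho = -0.6429, p = 0.119392, fail to reject H0 at alpha = 0.05.


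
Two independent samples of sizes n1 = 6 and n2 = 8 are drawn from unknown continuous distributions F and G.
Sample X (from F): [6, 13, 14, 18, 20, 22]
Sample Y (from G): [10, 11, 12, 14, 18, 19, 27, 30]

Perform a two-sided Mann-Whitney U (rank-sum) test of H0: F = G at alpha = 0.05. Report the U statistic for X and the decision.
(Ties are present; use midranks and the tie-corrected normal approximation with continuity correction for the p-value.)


Step 1: Combine and sort all 14 observations; assign midranks.
sorted (value, group): (6,X), (10,Y), (11,Y), (12,Y), (13,X), (14,X), (14,Y), (18,X), (18,Y), (19,Y), (20,X), (22,X), (27,Y), (30,Y)
ranks: 6->1, 10->2, 11->3, 12->4, 13->5, 14->6.5, 14->6.5, 18->8.5, 18->8.5, 19->10, 20->11, 22->12, 27->13, 30->14
Step 2: Rank sum for X: R1 = 1 + 5 + 6.5 + 8.5 + 11 + 12 = 44.
Step 3: U_X = R1 - n1(n1+1)/2 = 44 - 6*7/2 = 44 - 21 = 23.
       U_Y = n1*n2 - U_X = 48 - 23 = 25.
Step 4: Ties are present, so use the tie-corrected normal approximation (with continuity correction) for the p-value.
Step 5: p-value = 0.948419; compare to alpha = 0.05. fail to reject H0.

U_X = 23, p = 0.948419, fail to reject H0 at alpha = 0.05.


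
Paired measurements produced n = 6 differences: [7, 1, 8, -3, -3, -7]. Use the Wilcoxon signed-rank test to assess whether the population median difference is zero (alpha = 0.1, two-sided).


Step 1: Drop any zero differences (none here) and take |d_i|.
|d| = [7, 1, 8, 3, 3, 7]
Step 2: Midrank |d_i| (ties get averaged ranks).
ranks: |7|->4.5, |1|->1, |8|->6, |3|->2.5, |3|->2.5, |7|->4.5
Step 3: Attach original signs; sum ranks with positive sign and with negative sign.
W+ = 4.5 + 1 + 6 = 11.5
W- = 2.5 + 2.5 + 4.5 = 9.5
(Check: W+ + W- = 21 should equal n(n+1)/2 = 21.)
Step 4: Test statistic W = min(W+, W-) = 9.5.
Step 5: Ties in |d|, so use the tie-corrected normal approximation.
        E[W] = n(n+1)/4 = 6*7/4 = 10.5.
        Tie groups: |d|=3 (t=2), |d|=7 (t=2); sum(t^3 - t) = 12.
        Var[W] = n(n+1)(2n+1)/24 - sum(t^3-t)/48 = 546/24 - 12/48 = 22.5.
        z = (W - E[W]) / sqrt(Var[W]) = (9.5 - 10.5) / 4.7434 = -0.2108.
        Two-sided p = 2*Phi(z) = 0.833029.
Step 6: alpha = 0.1. fail to reject H0.

W+ = 11.5, W- = 9.5, W = min = 9.5, p = 0.833029, fail to reject H0.


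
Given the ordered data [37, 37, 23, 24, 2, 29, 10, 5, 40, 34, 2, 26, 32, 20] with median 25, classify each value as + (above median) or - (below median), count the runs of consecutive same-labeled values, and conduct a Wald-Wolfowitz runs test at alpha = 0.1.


Step 1: Compute median = 25; label A = above, B = below.
Labels in order: AABBBABBAABAAB  (n_A = 7, n_B = 7)
Step 2: Count runs R = 8.
Step 3: Under H0 (random ordering), E[R] = 2*n_A*n_B/(n_A+n_B) + 1 = 2*7*7/14 + 1 = 8.0000.
        Var[R] = 2*n_A*n_B*(2*n_A*n_B - n_A - n_B) / ((n_A+n_B)^2 * (n_A+n_B-1)) = 8232/2548 = 3.2308.
        SD[R] = 1.7974.
Step 4: R = E[R], so z = 0 with no continuity correction.
Step 5: Two-sided p-value via normal approximation = 2*(1 - Phi(|z|)) = 1.000000.
Step 6: alpha = 0.1. fail to reject H0.

R = 8, z = 0.0000, p = 1.000000, fail to reject H0.


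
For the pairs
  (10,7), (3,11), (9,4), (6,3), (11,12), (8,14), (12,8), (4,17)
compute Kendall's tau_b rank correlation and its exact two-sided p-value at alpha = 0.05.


Step 1: Enumerate the 28 unordered pairs (i,j) with i<j and classify each by sign(x_j-x_i) * sign(y_j-y_i).
  (1,2):dx=-7,dy=+4->D; (1,3):dx=-1,dy=-3->C; (1,4):dx=-4,dy=-4->C; (1,5):dx=+1,dy=+5->C
  (1,6):dx=-2,dy=+7->D; (1,7):dx=+2,dy=+1->C; (1,8):dx=-6,dy=+10->D; (2,3):dx=+6,dy=-7->D
  (2,4):dx=+3,dy=-8->D; (2,5):dx=+8,dy=+1->C; (2,6):dx=+5,dy=+3->C; (2,7):dx=+9,dy=-3->D
  (2,8):dx=+1,dy=+6->C; (3,4):dx=-3,dy=-1->C; (3,5):dx=+2,dy=+8->C; (3,6):dx=-1,dy=+10->D
  (3,7):dx=+3,dy=+4->C; (3,8):dx=-5,dy=+13->D; (4,5):dx=+5,dy=+9->C; (4,6):dx=+2,dy=+11->C
  (4,7):dx=+6,dy=+5->C; (4,8):dx=-2,dy=+14->D; (5,6):dx=-3,dy=+2->D; (5,7):dx=+1,dy=-4->D
  (5,8):dx=-7,dy=+5->D; (6,7):dx=+4,dy=-6->D; (6,8):dx=-4,dy=+3->D; (7,8):dx=-8,dy=+9->D
Step 2: C = 13, D = 15, total pairs = 28.
Step 3: tau = (C - D)/(n(n-1)/2) = (13 - 15)/28 = -0.071429.
Step 4: Exact two-sided p-value (enumerate n! = 40320 permutations of y under H0): p = 0.904861.
Step 5: alpha = 0.05. fail to reject H0.

tau_b = -0.0714 (C=13, D=15), p = 0.904861, fail to reject H0.


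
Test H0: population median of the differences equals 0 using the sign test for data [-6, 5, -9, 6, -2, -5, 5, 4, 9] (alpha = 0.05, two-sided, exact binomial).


Step 1: Discard zero differences. Original n = 9; n_eff = number of nonzero differences = 9.
Nonzero differences (with sign): -6, +5, -9, +6, -2, -5, +5, +4, +9
Step 2: Count signs: positive = 5, negative = 4.
Step 3: Under H0: P(positive) = 0.5, so the number of positives S ~ Bin(9, 0.5).
Step 4: Two-sided exact p-value = sum of Bin(9,0.5) probabilities at or below the observed probability = 1.000000.
Step 5: alpha = 0.05. fail to reject H0.

n_eff = 9, pos = 5, neg = 4, p = 1.000000, fail to reject H0.


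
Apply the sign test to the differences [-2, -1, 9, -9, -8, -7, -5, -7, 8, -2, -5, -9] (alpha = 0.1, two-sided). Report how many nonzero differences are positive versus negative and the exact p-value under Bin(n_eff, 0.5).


Step 1: Discard zero differences. Original n = 12; n_eff = number of nonzero differences = 12.
Nonzero differences (with sign): -2, -1, +9, -9, -8, -7, -5, -7, +8, -2, -5, -9
Step 2: Count signs: positive = 2, negative = 10.
Step 3: Under H0: P(positive) = 0.5, so the number of positives S ~ Bin(12, 0.5).
Step 4: Two-sided exact p-value = sum of Bin(12,0.5) probabilities at or below the observed probability = 0.038574.
Step 5: alpha = 0.1. reject H0.

n_eff = 12, pos = 2, neg = 10, p = 0.038574, reject H0.


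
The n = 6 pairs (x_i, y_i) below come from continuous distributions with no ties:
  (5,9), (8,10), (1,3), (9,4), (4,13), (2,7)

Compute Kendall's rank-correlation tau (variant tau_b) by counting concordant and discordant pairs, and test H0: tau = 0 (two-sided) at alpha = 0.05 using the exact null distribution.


Step 1: Enumerate the 15 unordered pairs (i,j) with i<j and classify each by sign(x_j-x_i) * sign(y_j-y_i).
  (1,2):dx=+3,dy=+1->C; (1,3):dx=-4,dy=-6->C; (1,4):dx=+4,dy=-5->D; (1,5):dx=-1,dy=+4->D
  (1,6):dx=-3,dy=-2->C; (2,3):dx=-7,dy=-7->C; (2,4):dx=+1,dy=-6->D; (2,5):dx=-4,dy=+3->D
  (2,6):dx=-6,dy=-3->C; (3,4):dx=+8,dy=+1->C; (3,5):dx=+3,dy=+10->C; (3,6):dx=+1,dy=+4->C
  (4,5):dx=-5,dy=+9->D; (4,6):dx=-7,dy=+3->D; (5,6):dx=-2,dy=-6->C
Step 2: C = 9, D = 6, total pairs = 15.
Step 3: tau = (C - D)/(n(n-1)/2) = (9 - 6)/15 = 0.200000.
Step 4: Exact two-sided p-value (enumerate n! = 720 permutations of y under H0): p = 0.719444.
Step 5: alpha = 0.05. fail to reject H0.

tau_b = 0.2000 (C=9, D=6), p = 0.719444, fail to reject H0.


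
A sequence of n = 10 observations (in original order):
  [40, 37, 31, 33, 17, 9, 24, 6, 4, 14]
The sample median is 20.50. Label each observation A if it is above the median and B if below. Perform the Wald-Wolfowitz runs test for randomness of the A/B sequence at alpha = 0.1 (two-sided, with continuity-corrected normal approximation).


Step 1: Compute median = 20.50; label A = above, B = below.
Labels in order: AAAABBABBB  (n_A = 5, n_B = 5)
Step 2: Count runs R = 4.
Step 3: Under H0 (random ordering), E[R] = 2*n_A*n_B/(n_A+n_B) + 1 = 2*5*5/10 + 1 = 6.0000.
        Var[R] = 2*n_A*n_B*(2*n_A*n_B - n_A - n_B) / ((n_A+n_B)^2 * (n_A+n_B-1)) = 2000/900 = 2.2222.
        SD[R] = 1.4907.
Step 4: Continuity-corrected z = (R + 0.5 - E[R]) / SD[R] = (4 + 0.5 - 6.0000) / 1.4907 = -1.0062.
Step 5: Two-sided p-value via normal approximation = 2*(1 - Phi(|z|)) = 0.314305.
Step 6: alpha = 0.1. fail to reject H0.

R = 4, z = -1.0062, p = 0.314305, fail to reject H0.


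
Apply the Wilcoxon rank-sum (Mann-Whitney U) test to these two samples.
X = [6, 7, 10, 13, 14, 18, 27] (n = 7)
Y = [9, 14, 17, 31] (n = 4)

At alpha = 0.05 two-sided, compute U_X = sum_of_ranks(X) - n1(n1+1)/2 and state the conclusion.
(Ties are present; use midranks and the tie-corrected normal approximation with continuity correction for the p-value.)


Step 1: Combine and sort all 11 observations; assign midranks.
sorted (value, group): (6,X), (7,X), (9,Y), (10,X), (13,X), (14,X), (14,Y), (17,Y), (18,X), (27,X), (31,Y)
ranks: 6->1, 7->2, 9->3, 10->4, 13->5, 14->6.5, 14->6.5, 17->8, 18->9, 27->10, 31->11
Step 2: Rank sum for X: R1 = 1 + 2 + 4 + 5 + 6.5 + 9 + 10 = 37.5.
Step 3: U_X = R1 - n1(n1+1)/2 = 37.5 - 7*8/2 = 37.5 - 28 = 9.5.
       U_Y = n1*n2 - U_X = 28 - 9.5 = 18.5.
Step 4: Ties are present, so use the tie-corrected normal approximation (with continuity correction) for the p-value.
Step 5: p-value = 0.448659; compare to alpha = 0.05. fail to reject H0.

U_X = 9.5, p = 0.448659, fail to reject H0 at alpha = 0.05.


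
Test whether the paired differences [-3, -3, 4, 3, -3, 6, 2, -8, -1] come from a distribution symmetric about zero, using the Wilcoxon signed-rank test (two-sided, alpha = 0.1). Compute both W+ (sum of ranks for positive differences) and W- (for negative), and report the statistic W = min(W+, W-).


Step 1: Drop any zero differences (none here) and take |d_i|.
|d| = [3, 3, 4, 3, 3, 6, 2, 8, 1]
Step 2: Midrank |d_i| (ties get averaged ranks).
ranks: |3|->4.5, |3|->4.5, |4|->7, |3|->4.5, |3|->4.5, |6|->8, |2|->2, |8|->9, |1|->1
Step 3: Attach original signs; sum ranks with positive sign and with negative sign.
W+ = 7 + 4.5 + 8 + 2 = 21.5
W- = 4.5 + 4.5 + 4.5 + 9 + 1 = 23.5
(Check: W+ + W- = 45 should equal n(n+1)/2 = 45.)
Step 4: Test statistic W = min(W+, W-) = 21.5.
Step 5: Ties in |d|, so use the tie-corrected normal approximation.
        E[W] = n(n+1)/4 = 9*10/4 = 22.5.
        Tie groups: |d|=3 (t=4); sum(t^3 - t) = 60.
        Var[W] = n(n+1)(2n+1)/24 - sum(t^3-t)/48 = 1710/24 - 60/48 = 70.
        z = (W - E[W]) / sqrt(Var[W]) = (21.5 - 22.5) / 8.3666 = -0.1195.
        Two-sided p = 2*Phi(z) = 0.904861.
Step 6: alpha = 0.1. fail to reject H0.

W+ = 21.5, W- = 23.5, W = min = 21.5, p = 0.904861, fail to reject H0.


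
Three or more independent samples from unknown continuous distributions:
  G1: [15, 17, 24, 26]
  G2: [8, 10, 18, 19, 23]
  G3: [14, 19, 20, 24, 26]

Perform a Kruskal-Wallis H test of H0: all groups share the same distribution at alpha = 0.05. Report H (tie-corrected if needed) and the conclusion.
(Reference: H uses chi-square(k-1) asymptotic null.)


Step 1: Combine all N = 14 observations and assign midranks.
sorted (value, group, rank): (8,G2,1), (10,G2,2), (14,G3,3), (15,G1,4), (17,G1,5), (18,G2,6), (19,G2,7.5), (19,G3,7.5), (20,G3,9), (23,G2,10), (24,G1,11.5), (24,G3,11.5), (26,G1,13.5), (26,G3,13.5)
Step 2: Sum ranks within each group.
R_1 = 34 (n_1 = 4)
R_2 = 26.5 (n_2 = 5)
R_3 = 44.5 (n_3 = 5)
Step 3: H = 12/(N(N+1)) * sum(R_i^2/n_i) - 3(N+1)
     = 12/(14*15) * (34^2/4 + 26.5^2/5 + 44.5^2/5) - 3*15
     = 0.057143 * 825.5 - 45
     = 2.171429.
Step 4: Ties present; correction factor C = 1 - 18/(14^3 - 14) = 0.993407. Corrected H = 2.171429 / 0.993407 = 2.185841.
Step 5: Under H0, H ~ chi^2(2); p-value = 0.335236.
Step 6: alpha = 0.05. fail to reject H0.

H = 2.1858, df = 2, p = 0.335236, fail to reject H0.


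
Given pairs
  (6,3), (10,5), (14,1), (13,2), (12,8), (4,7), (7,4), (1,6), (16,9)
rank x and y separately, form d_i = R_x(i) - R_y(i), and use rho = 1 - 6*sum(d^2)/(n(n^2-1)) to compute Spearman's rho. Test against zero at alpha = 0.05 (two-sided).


Step 1: Rank x and y separately (midranks; no ties here).
rank(x): 6->3, 10->5, 14->8, 13->7, 12->6, 4->2, 7->4, 1->1, 16->9
rank(y): 3->3, 5->5, 1->1, 2->2, 8->8, 7->7, 4->4, 6->6, 9->9
Step 2: d_i = R_x(i) - R_y(i); compute d_i^2.
  (3-3)^2=0, (5-5)^2=0, (8-1)^2=49, (7-2)^2=25, (6-8)^2=4, (2-7)^2=25, (4-4)^2=0, (1-6)^2=25, (9-9)^2=0
sum(d^2) = 128.
Step 3: rho = 1 - 6*128 / (9*(9^2 - 1)) = 1 - 768/720 = -0.066667.
Step 4: Under H0, t = rho * sqrt((n-2)/(1-rho^2)) = -0.1768 ~ t(7).
Step 5: Two-sided p-value from the t-distribution with 7 df = 0.864690.
Step 6: alpha = 0.05. fail to reject H0.

rho = -0.0667, p = 0.864690, fail to reject H0 at alpha = 0.05.


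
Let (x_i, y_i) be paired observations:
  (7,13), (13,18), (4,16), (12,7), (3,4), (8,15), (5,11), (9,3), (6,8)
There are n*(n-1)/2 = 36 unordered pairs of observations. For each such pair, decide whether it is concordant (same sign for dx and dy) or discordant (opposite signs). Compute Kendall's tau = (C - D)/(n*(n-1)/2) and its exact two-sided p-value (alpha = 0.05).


Step 1: Enumerate the 36 unordered pairs (i,j) with i<j and classify each by sign(x_j-x_i) * sign(y_j-y_i).
  (1,2):dx=+6,dy=+5->C; (1,3):dx=-3,dy=+3->D; (1,4):dx=+5,dy=-6->D; (1,5):dx=-4,dy=-9->C
  (1,6):dx=+1,dy=+2->C; (1,7):dx=-2,dy=-2->C; (1,8):dx=+2,dy=-10->D; (1,9):dx=-1,dy=-5->C
  (2,3):dx=-9,dy=-2->C; (2,4):dx=-1,dy=-11->C; (2,5):dx=-10,dy=-14->C; (2,6):dx=-5,dy=-3->C
  (2,7):dx=-8,dy=-7->C; (2,8):dx=-4,dy=-15->C; (2,9):dx=-7,dy=-10->C; (3,4):dx=+8,dy=-9->D
  (3,5):dx=-1,dy=-12->C; (3,6):dx=+4,dy=-1->D; (3,7):dx=+1,dy=-5->D; (3,8):dx=+5,dy=-13->D
  (3,9):dx=+2,dy=-8->D; (4,5):dx=-9,dy=-3->C; (4,6):dx=-4,dy=+8->D; (4,7):dx=-7,dy=+4->D
  (4,8):dx=-3,dy=-4->C; (4,9):dx=-6,dy=+1->D; (5,6):dx=+5,dy=+11->C; (5,7):dx=+2,dy=+7->C
  (5,8):dx=+6,dy=-1->D; (5,9):dx=+3,dy=+4->C; (6,7):dx=-3,dy=-4->C; (6,8):dx=+1,dy=-12->D
  (6,9):dx=-2,dy=-7->C; (7,8):dx=+4,dy=-8->D; (7,9):dx=+1,dy=-3->D; (8,9):dx=-3,dy=+5->D
Step 2: C = 20, D = 16, total pairs = 36.
Step 3: tau = (C - D)/(n(n-1)/2) = (20 - 16)/36 = 0.111111.
Step 4: Exact two-sided p-value (enumerate n! = 362880 permutations of y under H0): p = 0.761414.
Step 5: alpha = 0.05. fail to reject H0.

tau_b = 0.1111 (C=20, D=16), p = 0.761414, fail to reject H0.


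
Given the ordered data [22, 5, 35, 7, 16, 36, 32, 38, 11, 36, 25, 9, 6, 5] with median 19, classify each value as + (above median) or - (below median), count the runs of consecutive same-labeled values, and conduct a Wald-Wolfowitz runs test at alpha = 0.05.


Step 1: Compute median = 19; label A = above, B = below.
Labels in order: ABABBAAABAABBB  (n_A = 7, n_B = 7)
Step 2: Count runs R = 8.
Step 3: Under H0 (random ordering), E[R] = 2*n_A*n_B/(n_A+n_B) + 1 = 2*7*7/14 + 1 = 8.0000.
        Var[R] = 2*n_A*n_B*(2*n_A*n_B - n_A - n_B) / ((n_A+n_B)^2 * (n_A+n_B-1)) = 8232/2548 = 3.2308.
        SD[R] = 1.7974.
Step 4: R = E[R], so z = 0 with no continuity correction.
Step 5: Two-sided p-value via normal approximation = 2*(1 - Phi(|z|)) = 1.000000.
Step 6: alpha = 0.05. fail to reject H0.

R = 8, z = 0.0000, p = 1.000000, fail to reject H0.


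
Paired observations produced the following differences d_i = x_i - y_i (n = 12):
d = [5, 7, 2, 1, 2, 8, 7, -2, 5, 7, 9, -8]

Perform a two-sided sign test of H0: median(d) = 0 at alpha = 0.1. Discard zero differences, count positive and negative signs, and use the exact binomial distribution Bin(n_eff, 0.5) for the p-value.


Step 1: Discard zero differences. Original n = 12; n_eff = number of nonzero differences = 12.
Nonzero differences (with sign): +5, +7, +2, +1, +2, +8, +7, -2, +5, +7, +9, -8
Step 2: Count signs: positive = 10, negative = 2.
Step 3: Under H0: P(positive) = 0.5, so the number of positives S ~ Bin(12, 0.5).
Step 4: Two-sided exact p-value = sum of Bin(12,0.5) probabilities at or below the observed probability = 0.038574.
Step 5: alpha = 0.1. reject H0.

n_eff = 12, pos = 10, neg = 2, p = 0.038574, reject H0.


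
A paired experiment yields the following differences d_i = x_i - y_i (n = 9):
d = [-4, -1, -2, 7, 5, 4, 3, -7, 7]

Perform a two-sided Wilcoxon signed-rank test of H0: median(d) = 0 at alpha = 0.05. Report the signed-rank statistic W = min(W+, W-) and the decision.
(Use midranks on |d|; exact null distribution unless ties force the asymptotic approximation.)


Step 1: Drop any zero differences (none here) and take |d_i|.
|d| = [4, 1, 2, 7, 5, 4, 3, 7, 7]
Step 2: Midrank |d_i| (ties get averaged ranks).
ranks: |4|->4.5, |1|->1, |2|->2, |7|->8, |5|->6, |4|->4.5, |3|->3, |7|->8, |7|->8
Step 3: Attach original signs; sum ranks with positive sign and with negative sign.
W+ = 8 + 6 + 4.5 + 3 + 8 = 29.5
W- = 4.5 + 1 + 2 + 8 = 15.5
(Check: W+ + W- = 45 should equal n(n+1)/2 = 45.)
Step 4: Test statistic W = min(W+, W-) = 15.5.
Step 5: Ties in |d|, so use the tie-corrected normal approximation.
        E[W] = n(n+1)/4 = 9*10/4 = 22.5.
        Tie groups: |d|=4 (t=2), |d|=7 (t=3); sum(t^3 - t) = 30.
        Var[W] = n(n+1)(2n+1)/24 - sum(t^3-t)/48 = 1710/24 - 30/48 = 70.625.
        z = (W - E[W]) / sqrt(Var[W]) = (15.5 - 22.5) / 8.4039 = -0.8329.
        Two-sided p = 2*Phi(z) = 0.404873.
Step 6: alpha = 0.05. fail to reject H0.

W+ = 29.5, W- = 15.5, W = min = 15.5, p = 0.404873, fail to reject H0.


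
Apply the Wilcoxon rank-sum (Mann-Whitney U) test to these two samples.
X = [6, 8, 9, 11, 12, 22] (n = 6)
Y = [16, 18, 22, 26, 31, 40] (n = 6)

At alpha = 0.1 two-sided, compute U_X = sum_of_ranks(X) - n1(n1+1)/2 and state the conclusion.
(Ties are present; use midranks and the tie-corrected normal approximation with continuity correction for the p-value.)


Step 1: Combine and sort all 12 observations; assign midranks.
sorted (value, group): (6,X), (8,X), (9,X), (11,X), (12,X), (16,Y), (18,Y), (22,X), (22,Y), (26,Y), (31,Y), (40,Y)
ranks: 6->1, 8->2, 9->3, 11->4, 12->5, 16->6, 18->7, 22->8.5, 22->8.5, 26->10, 31->11, 40->12
Step 2: Rank sum for X: R1 = 1 + 2 + 3 + 4 + 5 + 8.5 = 23.5.
Step 3: U_X = R1 - n1(n1+1)/2 = 23.5 - 6*7/2 = 23.5 - 21 = 2.5.
       U_Y = n1*n2 - U_X = 36 - 2.5 = 33.5.
Step 4: Ties are present, so use the tie-corrected normal approximation (with continuity correction) for the p-value.
Step 5: p-value = 0.016122; compare to alpha = 0.1. reject H0.

U_X = 2.5, p = 0.016122, reject H0 at alpha = 0.1.


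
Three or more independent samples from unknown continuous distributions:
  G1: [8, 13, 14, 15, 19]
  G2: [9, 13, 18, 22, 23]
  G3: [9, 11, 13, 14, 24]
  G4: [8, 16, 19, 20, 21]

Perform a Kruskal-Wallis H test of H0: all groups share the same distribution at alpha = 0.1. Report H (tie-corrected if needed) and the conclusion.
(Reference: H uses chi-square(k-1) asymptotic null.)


Step 1: Combine all N = 20 observations and assign midranks.
sorted (value, group, rank): (8,G1,1.5), (8,G4,1.5), (9,G2,3.5), (9,G3,3.5), (11,G3,5), (13,G1,7), (13,G2,7), (13,G3,7), (14,G1,9.5), (14,G3,9.5), (15,G1,11), (16,G4,12), (18,G2,13), (19,G1,14.5), (19,G4,14.5), (20,G4,16), (21,G4,17), (22,G2,18), (23,G2,19), (24,G3,20)
Step 2: Sum ranks within each group.
R_1 = 43.5 (n_1 = 5)
R_2 = 60.5 (n_2 = 5)
R_3 = 45 (n_3 = 5)
R_4 = 61 (n_4 = 5)
Step 3: H = 12/(N(N+1)) * sum(R_i^2/n_i) - 3(N+1)
     = 12/(20*21) * (43.5^2/5 + 60.5^2/5 + 45^2/5 + 61^2/5) - 3*21
     = 0.028571 * 2259.7 - 63
     = 1.562857.
Step 4: Ties present; correction factor C = 1 - 48/(20^3 - 20) = 0.993985. Corrected H = 1.562857 / 0.993985 = 1.572315.
Step 5: Under H0, H ~ chi^2(3); p-value = 0.665683.
Step 6: alpha = 0.1. fail to reject H0.

H = 1.5723, df = 3, p = 0.665683, fail to reject H0.


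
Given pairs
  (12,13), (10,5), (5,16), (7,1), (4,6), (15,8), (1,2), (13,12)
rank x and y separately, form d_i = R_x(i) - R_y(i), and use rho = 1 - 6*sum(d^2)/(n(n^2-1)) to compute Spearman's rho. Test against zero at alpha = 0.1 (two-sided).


Step 1: Rank x and y separately (midranks; no ties here).
rank(x): 12->6, 10->5, 5->3, 7->4, 4->2, 15->8, 1->1, 13->7
rank(y): 13->7, 5->3, 16->8, 1->1, 6->4, 8->5, 2->2, 12->6
Step 2: d_i = R_x(i) - R_y(i); compute d_i^2.
  (6-7)^2=1, (5-3)^2=4, (3-8)^2=25, (4-1)^2=9, (2-4)^2=4, (8-5)^2=9, (1-2)^2=1, (7-6)^2=1
sum(d^2) = 54.
Step 3: rho = 1 - 6*54 / (8*(8^2 - 1)) = 1 - 324/504 = 0.357143.
Step 4: Under H0, t = rho * sqrt((n-2)/(1-rho^2)) = 0.9366 ~ t(6).
Step 5: Two-sided p-value from the t-distribution with 6 df = 0.385121.
Step 6: alpha = 0.1. fail to reject H0.

rho = 0.3571, p = 0.385121, fail to reject H0 at alpha = 0.1.


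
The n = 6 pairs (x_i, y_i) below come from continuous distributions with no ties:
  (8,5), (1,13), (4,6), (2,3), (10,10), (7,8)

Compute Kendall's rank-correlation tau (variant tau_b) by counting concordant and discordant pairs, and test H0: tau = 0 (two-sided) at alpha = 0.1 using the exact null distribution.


Step 1: Enumerate the 15 unordered pairs (i,j) with i<j and classify each by sign(x_j-x_i) * sign(y_j-y_i).
  (1,2):dx=-7,dy=+8->D; (1,3):dx=-4,dy=+1->D; (1,4):dx=-6,dy=-2->C; (1,5):dx=+2,dy=+5->C
  (1,6):dx=-1,dy=+3->D; (2,3):dx=+3,dy=-7->D; (2,4):dx=+1,dy=-10->D; (2,5):dx=+9,dy=-3->D
  (2,6):dx=+6,dy=-5->D; (3,4):dx=-2,dy=-3->C; (3,5):dx=+6,dy=+4->C; (3,6):dx=+3,dy=+2->C
  (4,5):dx=+8,dy=+7->C; (4,6):dx=+5,dy=+5->C; (5,6):dx=-3,dy=-2->C
Step 2: C = 8, D = 7, total pairs = 15.
Step 3: tau = (C - D)/(n(n-1)/2) = (8 - 7)/15 = 0.066667.
Step 4: Exact two-sided p-value (enumerate n! = 720 permutations of y under H0): p = 1.000000.
Step 5: alpha = 0.1. fail to reject H0.

tau_b = 0.0667 (C=8, D=7), p = 1.000000, fail to reject H0.


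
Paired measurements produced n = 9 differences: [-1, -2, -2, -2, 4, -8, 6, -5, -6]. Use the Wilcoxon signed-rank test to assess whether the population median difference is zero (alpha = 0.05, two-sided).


Step 1: Drop any zero differences (none here) and take |d_i|.
|d| = [1, 2, 2, 2, 4, 8, 6, 5, 6]
Step 2: Midrank |d_i| (ties get averaged ranks).
ranks: |1|->1, |2|->3, |2|->3, |2|->3, |4|->5, |8|->9, |6|->7.5, |5|->6, |6|->7.5
Step 3: Attach original signs; sum ranks with positive sign and with negative sign.
W+ = 5 + 7.5 = 12.5
W- = 1 + 3 + 3 + 3 + 9 + 6 + 7.5 = 32.5
(Check: W+ + W- = 45 should equal n(n+1)/2 = 45.)
Step 4: Test statistic W = min(W+, W-) = 12.5.
Step 5: Ties in |d|, so use the tie-corrected normal approximation.
        E[W] = n(n+1)/4 = 9*10/4 = 22.5.
        Tie groups: |d|=2 (t=3), |d|=6 (t=2); sum(t^3 - t) = 30.
        Var[W] = n(n+1)(2n+1)/24 - sum(t^3-t)/48 = 1710/24 - 30/48 = 70.625.
        z = (W - E[W]) / sqrt(Var[W]) = (12.5 - 22.5) / 8.4039 = -1.1899.
        Two-sided p = 2*Phi(z) = 0.234075.
Step 6: alpha = 0.05. fail to reject H0.

W+ = 12.5, W- = 32.5, W = min = 12.5, p = 0.234075, fail to reject H0.


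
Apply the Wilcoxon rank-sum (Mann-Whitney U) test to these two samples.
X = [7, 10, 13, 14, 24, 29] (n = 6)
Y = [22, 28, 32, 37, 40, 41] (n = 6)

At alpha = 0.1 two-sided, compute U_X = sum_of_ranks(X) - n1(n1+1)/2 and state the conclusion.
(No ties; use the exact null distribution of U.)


Step 1: Combine and sort all 12 observations; assign midranks.
sorted (value, group): (7,X), (10,X), (13,X), (14,X), (22,Y), (24,X), (28,Y), (29,X), (32,Y), (37,Y), (40,Y), (41,Y)
ranks: 7->1, 10->2, 13->3, 14->4, 22->5, 24->6, 28->7, 29->8, 32->9, 37->10, 40->11, 41->12
Step 2: Rank sum for X: R1 = 1 + 2 + 3 + 4 + 6 + 8 = 24.
Step 3: U_X = R1 - n1(n1+1)/2 = 24 - 6*7/2 = 24 - 21 = 3.
       U_Y = n1*n2 - U_X = 36 - 3 = 33.
Step 4: No ties, so the exact null distribution of U (based on enumerating the C(12,6) = 924 equally likely rank assignments) gives the two-sided p-value.
Step 5: p-value = 0.015152; compare to alpha = 0.1. reject H0.

U_X = 3, p = 0.015152, reject H0 at alpha = 0.1.


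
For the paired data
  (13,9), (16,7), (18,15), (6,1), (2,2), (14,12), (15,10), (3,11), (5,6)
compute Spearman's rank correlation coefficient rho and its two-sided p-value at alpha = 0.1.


Step 1: Rank x and y separately (midranks; no ties here).
rank(x): 13->5, 16->8, 18->9, 6->4, 2->1, 14->6, 15->7, 3->2, 5->3
rank(y): 9->5, 7->4, 15->9, 1->1, 2->2, 12->8, 10->6, 11->7, 6->3
Step 2: d_i = R_x(i) - R_y(i); compute d_i^2.
  (5-5)^2=0, (8-4)^2=16, (9-9)^2=0, (4-1)^2=9, (1-2)^2=1, (6-8)^2=4, (7-6)^2=1, (2-7)^2=25, (3-3)^2=0
sum(d^2) = 56.
Step 3: rho = 1 - 6*56 / (9*(9^2 - 1)) = 1 - 336/720 = 0.533333.
Step 4: Under H0, t = rho * sqrt((n-2)/(1-rho^2)) = 1.6681 ~ t(7).
Step 5: Two-sided p-value from the t-distribution with 7 df = 0.139227.
Step 6: alpha = 0.1. fail to reject H0.

rho = 0.5333, p = 0.139227, fail to reject H0 at alpha = 0.1.


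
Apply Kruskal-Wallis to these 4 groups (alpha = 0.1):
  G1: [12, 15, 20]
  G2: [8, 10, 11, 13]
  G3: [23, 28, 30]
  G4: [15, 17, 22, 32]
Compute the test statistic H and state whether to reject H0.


Step 1: Combine all N = 14 observations and assign midranks.
sorted (value, group, rank): (8,G2,1), (10,G2,2), (11,G2,3), (12,G1,4), (13,G2,5), (15,G1,6.5), (15,G4,6.5), (17,G4,8), (20,G1,9), (22,G4,10), (23,G3,11), (28,G3,12), (30,G3,13), (32,G4,14)
Step 2: Sum ranks within each group.
R_1 = 19.5 (n_1 = 3)
R_2 = 11 (n_2 = 4)
R_3 = 36 (n_3 = 3)
R_4 = 38.5 (n_4 = 4)
Step 3: H = 12/(N(N+1)) * sum(R_i^2/n_i) - 3(N+1)
     = 12/(14*15) * (19.5^2/3 + 11^2/4 + 36^2/3 + 38.5^2/4) - 3*15
     = 0.057143 * 959.562 - 45
     = 9.832143.
Step 4: Ties present; correction factor C = 1 - 6/(14^3 - 14) = 0.997802. Corrected H = 9.832143 / 0.997802 = 9.853800.
Step 5: Under H0, H ~ chi^2(3); p-value = 0.019851.
Step 6: alpha = 0.1. reject H0.

H = 9.8538, df = 3, p = 0.019851, reject H0.


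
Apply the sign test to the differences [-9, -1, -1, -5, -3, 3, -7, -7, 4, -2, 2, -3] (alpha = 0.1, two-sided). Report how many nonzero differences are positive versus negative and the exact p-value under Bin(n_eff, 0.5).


Step 1: Discard zero differences. Original n = 12; n_eff = number of nonzero differences = 12.
Nonzero differences (with sign): -9, -1, -1, -5, -3, +3, -7, -7, +4, -2, +2, -3
Step 2: Count signs: positive = 3, negative = 9.
Step 3: Under H0: P(positive) = 0.5, so the number of positives S ~ Bin(12, 0.5).
Step 4: Two-sided exact p-value = sum of Bin(12,0.5) probabilities at or below the observed probability = 0.145996.
Step 5: alpha = 0.1. fail to reject H0.

n_eff = 12, pos = 3, neg = 9, p = 0.145996, fail to reject H0.


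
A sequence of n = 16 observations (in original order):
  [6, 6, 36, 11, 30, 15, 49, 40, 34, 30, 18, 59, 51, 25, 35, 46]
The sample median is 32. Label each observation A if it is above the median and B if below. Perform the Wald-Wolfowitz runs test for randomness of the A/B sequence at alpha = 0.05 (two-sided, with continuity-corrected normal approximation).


Step 1: Compute median = 32; label A = above, B = below.
Labels in order: BBABBBAAABBAABAA  (n_A = 8, n_B = 8)
Step 2: Count runs R = 8.
Step 3: Under H0 (random ordering), E[R] = 2*n_A*n_B/(n_A+n_B) + 1 = 2*8*8/16 + 1 = 9.0000.
        Var[R] = 2*n_A*n_B*(2*n_A*n_B - n_A - n_B) / ((n_A+n_B)^2 * (n_A+n_B-1)) = 14336/3840 = 3.7333.
        SD[R] = 1.9322.
Step 4: Continuity-corrected z = (R + 0.5 - E[R]) / SD[R] = (8 + 0.5 - 9.0000) / 1.9322 = -0.2588.
Step 5: Two-sided p-value via normal approximation = 2*(1 - Phi(|z|)) = 0.795809.
Step 6: alpha = 0.05. fail to reject H0.

R = 8, z = -0.2588, p = 0.795809, fail to reject H0.


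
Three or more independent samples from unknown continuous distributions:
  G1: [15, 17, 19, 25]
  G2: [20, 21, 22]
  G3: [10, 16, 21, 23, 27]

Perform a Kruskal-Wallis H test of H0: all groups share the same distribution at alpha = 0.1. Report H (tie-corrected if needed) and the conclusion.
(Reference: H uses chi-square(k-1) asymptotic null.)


Step 1: Combine all N = 12 observations and assign midranks.
sorted (value, group, rank): (10,G3,1), (15,G1,2), (16,G3,3), (17,G1,4), (19,G1,5), (20,G2,6), (21,G2,7.5), (21,G3,7.5), (22,G2,9), (23,G3,10), (25,G1,11), (27,G3,12)
Step 2: Sum ranks within each group.
R_1 = 22 (n_1 = 4)
R_2 = 22.5 (n_2 = 3)
R_3 = 33.5 (n_3 = 5)
Step 3: H = 12/(N(N+1)) * sum(R_i^2/n_i) - 3(N+1)
     = 12/(12*13) * (22^2/4 + 22.5^2/3 + 33.5^2/5) - 3*13
     = 0.076923 * 514.2 - 39
     = 0.553846.
Step 4: Ties present; correction factor C = 1 - 6/(12^3 - 12) = 0.996503. Corrected H = 0.553846 / 0.996503 = 0.555789.
Step 5: Under H0, H ~ chi^2(2); p-value = 0.757377.
Step 6: alpha = 0.1. fail to reject H0.

H = 0.5558, df = 2, p = 0.757377, fail to reject H0.
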